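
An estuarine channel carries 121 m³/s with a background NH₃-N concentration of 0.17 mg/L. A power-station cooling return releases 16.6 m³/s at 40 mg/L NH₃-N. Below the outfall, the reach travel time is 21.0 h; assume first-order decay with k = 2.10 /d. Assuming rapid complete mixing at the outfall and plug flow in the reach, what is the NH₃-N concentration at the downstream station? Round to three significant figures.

0.792 mg/L

Mass balance: C = (121.0·0.1700 + 16.60·40.00) / 137.6 = 684.6/137.6 = 4.975 mg/L.
First-order decay: C = 4.975·exp(−k·t) = 4.975·0.1592 = 0.7921 mg/L.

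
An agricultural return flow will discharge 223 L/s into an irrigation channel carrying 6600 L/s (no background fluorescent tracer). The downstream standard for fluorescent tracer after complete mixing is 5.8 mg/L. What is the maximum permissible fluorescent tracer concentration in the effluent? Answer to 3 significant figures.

At the limit, (Qr·Cr + Qe·Cₑ)/(Qr + Qe) = 5.8:
Cₑ = (6823·5.8 − 6600·0) / 223.0 = 177.5 mg/L.

177 mg/L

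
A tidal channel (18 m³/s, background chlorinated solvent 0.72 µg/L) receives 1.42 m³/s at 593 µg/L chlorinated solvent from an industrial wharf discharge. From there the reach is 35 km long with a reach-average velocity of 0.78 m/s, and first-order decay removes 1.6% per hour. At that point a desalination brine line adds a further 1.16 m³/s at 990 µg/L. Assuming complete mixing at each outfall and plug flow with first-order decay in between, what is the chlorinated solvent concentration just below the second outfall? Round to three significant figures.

89.8 µg/L

Flow-weighted average: C = (18.00·0.7200 + 1.420·593.0) / 19.42 = 855.0/19.42 = 44.03 µg/L; combined flow 19.42 m³/s.
Travel time t = 35·1000 / 0.78 = 44870 s = 12.46 h.
1.6%/h lost → k = −ln(1 − 0.016) = 0.01613 h⁻¹.
Decay over the reach: 44.03·exp(−kt) = 44.03·0.8179 = 36.01 µg/L.
At the second outfall, C = (19.42·36.01 + 1.160·990.0) / (19.42 + 1.160) = 89.78 µg/L.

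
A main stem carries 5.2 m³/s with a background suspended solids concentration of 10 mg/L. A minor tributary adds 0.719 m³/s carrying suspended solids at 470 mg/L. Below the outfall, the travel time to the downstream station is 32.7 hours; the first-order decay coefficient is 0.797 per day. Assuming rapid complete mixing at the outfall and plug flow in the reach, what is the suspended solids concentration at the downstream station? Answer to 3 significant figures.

22.2 mg/L

Mixed concentration C = ΣQC/ΣQ = (5.200·10.00 + 0.7190·470.0) / 5.919 = 389.9/5.919 = 65.88 mg/L.
First-order decay: C = 65.88·exp(−k·t) = 65.88·0.3376 = 22.24 mg/L.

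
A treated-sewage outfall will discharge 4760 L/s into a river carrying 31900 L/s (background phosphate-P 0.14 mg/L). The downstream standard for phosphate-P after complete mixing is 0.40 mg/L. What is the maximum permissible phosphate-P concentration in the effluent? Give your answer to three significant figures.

At the limit, (Qr·Cr + Qe·Cₑ)/(Qr + Qe) = 0.40:
Cₑ = (36660·0.40 − 31900·0.1400) / 4760 = 2.142 mg/L.

2.14 mg/L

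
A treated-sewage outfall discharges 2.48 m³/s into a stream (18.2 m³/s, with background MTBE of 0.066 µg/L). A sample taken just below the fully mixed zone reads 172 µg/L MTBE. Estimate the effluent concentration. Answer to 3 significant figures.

1430 µg/L

Mass balance: 18.20·0.06600 + 2.480·Cₑ = 20.68·172.0
→ Cₑ = (20.68·172.0 − 18.20·0.06600) / 2.480 = 1434 µg/L.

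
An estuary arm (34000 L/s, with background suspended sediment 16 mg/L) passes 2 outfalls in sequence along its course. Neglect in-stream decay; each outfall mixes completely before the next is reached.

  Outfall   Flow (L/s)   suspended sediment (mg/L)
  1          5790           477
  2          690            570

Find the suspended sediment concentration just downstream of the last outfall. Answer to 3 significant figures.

After outfall 1: Q = 34000 + 5790 = 39790 L/s; C = (34000·16.00 + 5790·477.0)/39790 = 83.08 mg/L.
After outfall 2: Q = 39790 + 690.0 = 40480 L/s; C = (39790·83.08 + 690.0·570.0)/40480 = 91.38 mg/L.

91.4 mg/L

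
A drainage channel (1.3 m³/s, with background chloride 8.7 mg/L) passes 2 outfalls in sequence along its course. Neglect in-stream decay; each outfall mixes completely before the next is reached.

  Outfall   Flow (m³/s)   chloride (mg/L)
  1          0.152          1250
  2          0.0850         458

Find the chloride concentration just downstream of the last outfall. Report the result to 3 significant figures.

After outfall 1: Q = 1.300 + 0.1520 = 1.452 m³/s; C = (1.300·8.700 + 0.1520·1250)/1.452 = 138.6 mg/L.
After outfall 2: Q = 1.452 + 0.08500 = 1.537 m³/s; C = (1.452·138.6 + 0.08500·458.0)/1.537 = 156.3 mg/L.

156 mg/L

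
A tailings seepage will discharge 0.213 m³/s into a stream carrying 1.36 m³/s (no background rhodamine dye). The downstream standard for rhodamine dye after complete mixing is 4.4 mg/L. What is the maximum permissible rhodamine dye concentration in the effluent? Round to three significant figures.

At the limit, (Qr·Cr + Qe·Cₑ)/(Qr + Qe) = 4.4:
Cₑ = (1.573·4.4 − 1.360·0) / 0.2130 = 32.49 mg/L.

32.5 mg/L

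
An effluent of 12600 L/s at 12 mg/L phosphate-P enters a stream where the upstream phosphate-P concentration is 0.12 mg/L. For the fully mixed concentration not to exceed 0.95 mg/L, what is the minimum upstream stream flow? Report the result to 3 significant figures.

Set C_mix = 0.95: (Q·0.1200 + 12600·12.00) / (Q + 12600) = 0.95
→ Q = 12600·(12.00 − 0.95)/(0.95 − 0.1200) = 167700 L/s.

168000 L/s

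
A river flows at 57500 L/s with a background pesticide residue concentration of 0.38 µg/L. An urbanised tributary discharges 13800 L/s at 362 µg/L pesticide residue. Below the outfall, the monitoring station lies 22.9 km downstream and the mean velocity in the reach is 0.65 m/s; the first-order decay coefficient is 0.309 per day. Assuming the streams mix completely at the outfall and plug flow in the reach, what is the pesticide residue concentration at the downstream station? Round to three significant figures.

Flow-weighted average: C = (57500·0.3800 + 13800·362.0) / 71300 = 5017000/71300 = 70.37 µg/L.
Travel time t = 22.9·1000 / 0.65 = 35230 s = 9.786 h.
First-order decay: C = 70.37·exp(−k·t) = 70.37·0.8816 = 62.04 µg/L.

62.0 µg/L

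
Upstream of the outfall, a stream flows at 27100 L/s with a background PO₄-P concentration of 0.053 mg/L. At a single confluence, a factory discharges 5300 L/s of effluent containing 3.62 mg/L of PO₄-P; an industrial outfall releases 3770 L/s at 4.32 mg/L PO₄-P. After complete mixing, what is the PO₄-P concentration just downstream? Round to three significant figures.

Conservation of mass: C = (27100·0.05300 + 5300·3.620 + 3770·4.320) / 36170 = 36910/36170 = 1.020 mg/L.

1.02 mg/L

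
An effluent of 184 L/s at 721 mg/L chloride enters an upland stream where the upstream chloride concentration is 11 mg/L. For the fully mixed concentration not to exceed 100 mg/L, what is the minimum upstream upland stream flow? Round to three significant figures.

Set C_mix = 100: (Q·11.00 + 184.0·721.0) / (Q + 184.0) = 100
→ Q = 184.0·(721.0 − 100)/(100 − 11.00) = 1284 L/s.

1280 L/s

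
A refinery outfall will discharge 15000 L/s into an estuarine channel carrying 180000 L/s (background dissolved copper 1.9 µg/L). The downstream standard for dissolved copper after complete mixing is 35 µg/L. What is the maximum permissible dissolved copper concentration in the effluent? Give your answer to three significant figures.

At the limit, (Qr·Cr + Qe·Cₑ)/(Qr + Qe) = 35:
Cₑ = (195000·35 − 180000·1.900) / 15000 = 432.2 µg/L.

432 µg/L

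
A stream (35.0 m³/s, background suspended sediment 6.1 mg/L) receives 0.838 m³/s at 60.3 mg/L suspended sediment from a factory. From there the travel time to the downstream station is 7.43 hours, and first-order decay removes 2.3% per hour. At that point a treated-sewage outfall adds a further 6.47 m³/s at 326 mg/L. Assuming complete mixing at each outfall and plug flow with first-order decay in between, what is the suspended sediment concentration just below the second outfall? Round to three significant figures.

After mixing, C = (35.00·6.100 + 0.8380·60.30) / 35.84 = 264.0/35.84 = 7.367 mg/L; combined flow 35.84 m³/s.
2.3%/h lost → k = −ln(1 − 0.023) = 0.02327 h⁻¹.
After decay, C = 7.367 × e^(−kt) = 7.367 × 0.8412 = 6.198 mg/L.
At the second outfall, C = (35.84·6.198 + 6.470·326.0) / (35.84 + 6.470) = 55.10 mg/L.

55.1 mg/L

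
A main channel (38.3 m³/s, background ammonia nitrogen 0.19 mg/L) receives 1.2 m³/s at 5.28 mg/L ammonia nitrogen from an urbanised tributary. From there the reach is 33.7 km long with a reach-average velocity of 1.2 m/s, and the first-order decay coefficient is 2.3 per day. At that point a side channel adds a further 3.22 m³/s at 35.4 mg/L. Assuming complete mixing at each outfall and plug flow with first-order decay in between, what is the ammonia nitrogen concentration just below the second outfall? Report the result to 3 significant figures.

2.82 mg/L

After mixing, C = (38.30·0.1900 + 1.200·5.280) / 39.50 = 13.61/39.50 = 0.3446 mg/L; combined flow 39.50 m³/s.
Travel time t = 33.7·1000 / 1.2 = 28080 s = 7.801 h.
Applying C = C₀e^(−kt): 0.3446 × 0.4735 = 0.1632 mg/L.
Second outfall: C = (39.50·0.1632 + 3.220·35.40)/42.72 = 2.819 mg/L.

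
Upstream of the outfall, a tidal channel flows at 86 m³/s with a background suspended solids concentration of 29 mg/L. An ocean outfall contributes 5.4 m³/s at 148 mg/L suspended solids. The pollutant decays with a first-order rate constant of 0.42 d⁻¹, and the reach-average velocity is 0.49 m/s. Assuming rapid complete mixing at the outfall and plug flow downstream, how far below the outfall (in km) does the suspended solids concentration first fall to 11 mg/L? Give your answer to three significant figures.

120 km

Mixed concentration C = ΣQC/ΣQ = (86.00·29.00 + 5.400·148.0) / 91.40 = 3293/91.40 = 36.03 mg/L.
Set 36.03·exp(−k·t) = 11 → t = ln(36.03/11)/k = 244100 s = 67.80 h.
Distance = v·t = 0.49·244100 = 119600 m = 119.6 km.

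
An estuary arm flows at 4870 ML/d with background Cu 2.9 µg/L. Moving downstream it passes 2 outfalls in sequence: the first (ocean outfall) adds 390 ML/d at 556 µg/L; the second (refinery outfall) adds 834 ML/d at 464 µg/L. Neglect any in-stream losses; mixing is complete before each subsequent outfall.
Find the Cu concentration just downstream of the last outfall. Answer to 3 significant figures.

101 µg/L

Below outfall 1: Q → 5260 ML/d, C = (4870·2.900 + 390.0·556.0)/5260 = 43.91 µg/L.
Below outfall 2: Q → 6094 ML/d, C = (5260·43.91 + 834.0·464.0)/6094 = 101.4 µg/L.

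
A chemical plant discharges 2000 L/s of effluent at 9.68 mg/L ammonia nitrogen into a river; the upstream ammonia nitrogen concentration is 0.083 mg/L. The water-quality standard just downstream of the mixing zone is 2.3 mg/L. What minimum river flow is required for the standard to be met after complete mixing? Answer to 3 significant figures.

Set C_mix = 2.3: (Q·0.08300 + 2000·9.680) / (Q + 2000) = 2.3
→ Q = 2000·(9.680 − 2.3)/(2.3 − 0.08300) = 6658 L/s.

6660 L/s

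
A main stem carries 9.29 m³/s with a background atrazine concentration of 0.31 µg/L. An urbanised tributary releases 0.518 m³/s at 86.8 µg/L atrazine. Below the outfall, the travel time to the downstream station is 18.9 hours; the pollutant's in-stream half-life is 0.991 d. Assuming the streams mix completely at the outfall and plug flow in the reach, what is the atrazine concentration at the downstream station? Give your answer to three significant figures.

2.81 µg/L

Mixed concentration C = ΣQC/ΣQ = (9.290·0.3100 + 0.5180·86.80) / 9.808 = 47.84/9.808 = 4.878 µg/L.
Half-life 0.991 d → k = ln 2 / 0.991 = 0.6994 d⁻¹.
First-order decay: C = 4.878·exp(−k·t) = 4.878·0.5765 = 2.812 µg/L.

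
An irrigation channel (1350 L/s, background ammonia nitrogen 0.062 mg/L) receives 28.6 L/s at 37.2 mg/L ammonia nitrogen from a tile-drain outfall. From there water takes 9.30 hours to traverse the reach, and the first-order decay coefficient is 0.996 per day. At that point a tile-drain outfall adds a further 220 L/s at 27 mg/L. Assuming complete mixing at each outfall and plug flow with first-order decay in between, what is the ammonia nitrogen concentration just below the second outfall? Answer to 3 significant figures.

4.20 mg/L

Mixed concentration C = ΣQC/ΣQ = (1350·0.06200 + 28.60·37.20) / 1379 = 1148/1379 = 0.8325 mg/L; combined flow 1379 L/s.
First-order decay: C = 0.8325·exp(−k·t) = 0.8325·0.6798 = 0.5659 mg/L.
Second outfall: C = (1379·0.5659 + 220.0·27.00)/1599 = 4.204 mg/L.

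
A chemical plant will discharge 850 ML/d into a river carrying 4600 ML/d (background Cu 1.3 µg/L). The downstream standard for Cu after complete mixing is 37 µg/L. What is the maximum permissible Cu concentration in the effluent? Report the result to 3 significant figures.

230 µg/L

At the limit, (Qr·Cr + Qe·Cₑ)/(Qr + Qe) = 37:
Cₑ = (5450·37 − 4600·1.300) / 850.0 = 230.2 µg/L.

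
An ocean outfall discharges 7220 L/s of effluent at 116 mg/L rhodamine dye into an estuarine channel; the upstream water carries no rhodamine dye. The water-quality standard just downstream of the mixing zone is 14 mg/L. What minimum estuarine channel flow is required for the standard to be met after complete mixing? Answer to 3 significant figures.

Set C_mix = 14: (Q·0 + 7220·116.0) / (Q + 7220) = 14
→ Q = 7220·(116.0 − 14)/(14 − 0) = 52600 L/s.

52600 L/s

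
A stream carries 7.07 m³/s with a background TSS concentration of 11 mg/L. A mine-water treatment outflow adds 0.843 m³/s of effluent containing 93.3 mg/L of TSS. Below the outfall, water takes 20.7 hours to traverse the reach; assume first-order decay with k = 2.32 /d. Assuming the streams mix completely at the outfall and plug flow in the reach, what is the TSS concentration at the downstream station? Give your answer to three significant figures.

2.67 mg/L

Flow-weighted average: C = (7.070·11.00 + 0.8430·93.30) / 7.913 = 156.4/7.913 = 19.77 mg/L.
After decay, C = 19.77 × e^(−kt) = 19.77 × 0.1352 = 2.673 mg/L.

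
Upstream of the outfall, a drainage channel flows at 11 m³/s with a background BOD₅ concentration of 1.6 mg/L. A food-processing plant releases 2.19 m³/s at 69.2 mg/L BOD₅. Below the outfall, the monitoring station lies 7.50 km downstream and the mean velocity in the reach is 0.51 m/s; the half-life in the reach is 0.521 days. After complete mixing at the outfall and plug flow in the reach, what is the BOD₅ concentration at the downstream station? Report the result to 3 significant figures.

10.2 mg/L

Mixed concentration C = ΣQC/ΣQ = (11.00·1.600 + 2.190·69.20) / 13.19 = 169.1/13.19 = 12.82 mg/L.
Travel time t = 7.50·1000 / 0.51 = 14710 s = 4.085 h.
Half-life 0.521 d → k = ln 2 / 0.521 = 1.330 d⁻¹.
First-order decay: C = 12.82·exp(−k·t) = 12.82·0.7974 = 10.23 mg/L.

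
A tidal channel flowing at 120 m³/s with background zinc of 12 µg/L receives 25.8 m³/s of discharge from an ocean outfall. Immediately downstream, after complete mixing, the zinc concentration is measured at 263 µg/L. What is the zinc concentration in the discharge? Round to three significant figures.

1430 µg/L

Mass balance: 120.0·12.00 + 25.80·Cₑ = 145.8·263.0
→ Cₑ = (145.8·263.0 − 120.0·12.00) / 25.80 = 1430 µg/L.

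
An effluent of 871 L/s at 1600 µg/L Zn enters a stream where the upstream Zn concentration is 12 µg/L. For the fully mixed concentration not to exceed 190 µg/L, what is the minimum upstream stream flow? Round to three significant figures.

Set C_mix = 190: (Q·12.00 + 871.0·1600) / (Q + 871.0) = 190
→ Q = 871.0·(1600 − 190)/(190 − 12.00) = 6899 L/s.

6900 L/s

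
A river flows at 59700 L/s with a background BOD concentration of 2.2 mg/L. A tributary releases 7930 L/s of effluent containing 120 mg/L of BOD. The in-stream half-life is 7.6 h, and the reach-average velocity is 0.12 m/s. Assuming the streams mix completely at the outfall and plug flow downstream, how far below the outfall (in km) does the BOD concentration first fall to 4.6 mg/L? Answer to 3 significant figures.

Flow-weighted average: C = (59700·2.200 + 7930·120.0) / 67630 = 1083000/67630 = 16.01 mg/L.
Half-life 7.6 h → k = ln 2 / 7.6 = 0.09120 h⁻¹ = 2.189 d⁻¹.
Set 16.01·exp(−k·t) = 4.6 → t = ln(16.01/4.6)/k = 49230 s = 13.68 h.
Distance = v·t = 0.12·49230 = 5908 m = 5.908 km.

5.91 km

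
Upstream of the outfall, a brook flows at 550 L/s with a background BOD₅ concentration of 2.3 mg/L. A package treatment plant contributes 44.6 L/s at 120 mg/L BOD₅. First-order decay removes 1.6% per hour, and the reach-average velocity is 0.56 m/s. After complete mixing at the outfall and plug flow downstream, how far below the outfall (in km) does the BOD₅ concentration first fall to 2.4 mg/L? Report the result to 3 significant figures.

192 km

Mass balance: C = (550.0·2.300 + 44.60·120.0) / 594.6 = 6617/594.6 = 11.13 mg/L.
1.6%/h lost → k = −ln(1 − 0.016) = 0.01613 h⁻¹.
Set 11.13·exp(−k·t) = 2.4 → t = ln(11.13/2.4)/k = 342400 s = 95.11 h.
Distance = v·t = 0.56·342400 = 191700 m = 191.7 km.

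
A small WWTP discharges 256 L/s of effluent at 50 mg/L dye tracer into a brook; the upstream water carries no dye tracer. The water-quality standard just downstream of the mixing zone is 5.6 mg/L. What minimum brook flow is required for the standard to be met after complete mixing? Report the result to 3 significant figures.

2030 L/s

Set C_mix = 5.6: (Q·0 + 256.0·50.00) / (Q + 256.0) = 5.6
→ Q = 256.0·(50.00 − 5.6)/(5.6 − 0) = 2030 L/s.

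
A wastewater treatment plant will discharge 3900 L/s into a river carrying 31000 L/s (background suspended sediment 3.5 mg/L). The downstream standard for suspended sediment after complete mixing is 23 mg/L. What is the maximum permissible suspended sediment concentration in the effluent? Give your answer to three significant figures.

178 mg/L

At the limit, (Qr·Cr + Qe·Cₑ)/(Qr + Qe) = 23:
Cₑ = (34900·23 − 31000·3.500) / 3900 = 178.0 mg/L.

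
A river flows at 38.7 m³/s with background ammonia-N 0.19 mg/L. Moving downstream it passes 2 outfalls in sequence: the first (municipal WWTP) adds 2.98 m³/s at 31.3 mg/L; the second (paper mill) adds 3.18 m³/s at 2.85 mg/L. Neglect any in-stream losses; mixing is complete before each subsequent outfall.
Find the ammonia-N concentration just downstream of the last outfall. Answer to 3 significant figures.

Outfall 1: combined Q = 41.68 m³/s; C = (38.70·0.1900 + 2.980·31.30)/41.68 = 2.414 mg/L.
Outfall 2: combined Q = 44.86 m³/s; C = (41.68·2.414 + 3.180·2.850)/44.86 = 2.445 mg/L.

2.45 mg/L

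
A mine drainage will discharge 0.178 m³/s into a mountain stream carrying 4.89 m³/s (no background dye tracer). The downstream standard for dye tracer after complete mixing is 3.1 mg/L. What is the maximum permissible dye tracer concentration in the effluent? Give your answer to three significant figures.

88.3 mg/L

At the limit, (Qr·Cr + Qe·Cₑ)/(Qr + Qe) = 3.1:
Cₑ = (5.068·3.1 − 4.890·0) / 0.1780 = 88.26 mg/L.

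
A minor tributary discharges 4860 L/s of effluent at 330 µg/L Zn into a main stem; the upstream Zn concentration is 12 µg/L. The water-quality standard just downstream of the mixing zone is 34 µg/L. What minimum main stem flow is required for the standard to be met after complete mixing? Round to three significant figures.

Set C_mix = 34: (Q·12.00 + 4860·330.0) / (Q + 4860) = 34
→ Q = 4860·(330.0 − 34)/(34 − 12.00) = 65390 L/s.

65400 L/s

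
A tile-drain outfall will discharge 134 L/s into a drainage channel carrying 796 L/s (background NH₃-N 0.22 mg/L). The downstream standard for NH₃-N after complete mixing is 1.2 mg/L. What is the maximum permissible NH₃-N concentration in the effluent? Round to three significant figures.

7.02 mg/L

At the limit, (Qr·Cr + Qe·Cₑ)/(Qr + Qe) = 1.2:
Cₑ = (930.0·1.2 − 796.0·0.2200) / 134.0 = 7.021 mg/L.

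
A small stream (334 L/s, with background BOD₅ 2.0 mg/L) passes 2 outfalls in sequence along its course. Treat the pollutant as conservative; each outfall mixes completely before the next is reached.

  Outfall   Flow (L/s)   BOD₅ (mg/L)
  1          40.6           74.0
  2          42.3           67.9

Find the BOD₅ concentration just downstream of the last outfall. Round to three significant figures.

15.7 mg/L

Outfall 1: combined Q = 374.6 L/s; C = (334.0·2.000 + 40.60·74.00)/374.6 = 9.804 mg/L.
Outfall 2: combined Q = 416.9 L/s; C = (374.6·9.804 + 42.30·67.90)/416.9 = 15.70 mg/L.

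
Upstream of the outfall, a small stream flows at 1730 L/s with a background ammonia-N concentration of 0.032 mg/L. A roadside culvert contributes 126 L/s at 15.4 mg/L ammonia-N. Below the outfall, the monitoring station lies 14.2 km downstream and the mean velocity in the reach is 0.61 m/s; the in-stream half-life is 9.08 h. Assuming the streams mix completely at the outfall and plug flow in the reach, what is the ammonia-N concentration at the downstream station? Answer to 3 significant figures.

After mixing, C = (1730·0.03200 + 126.0·15.40) / 1856 = 1996/1856 = 1.075 mg/L.
Travel time t = 14.2·1000 / 0.61 = 23280 s = 6.466 h.
Half-life 9.08 h → k = ln 2 / 9.08 = 0.07634 h⁻¹ = 1.832 d⁻¹.
Decay over the reach: 1.075·exp(−kt) = 1.075·0.6104 = 0.6564 mg/L.

0.656 mg/L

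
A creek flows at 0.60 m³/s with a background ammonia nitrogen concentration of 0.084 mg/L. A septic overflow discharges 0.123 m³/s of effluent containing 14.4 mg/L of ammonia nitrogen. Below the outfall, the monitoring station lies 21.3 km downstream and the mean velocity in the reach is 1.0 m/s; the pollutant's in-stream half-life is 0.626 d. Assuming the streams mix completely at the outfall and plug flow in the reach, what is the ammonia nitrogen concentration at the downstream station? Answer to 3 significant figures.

1.92 mg/L

Conservation of mass: C = (0.6000·0.08400 + 0.1230·14.40) / 0.7230 = 1.822/0.7230 = 2.520 mg/L.
Travel time t = 21.3·1000 / 1.0 = 21300 s = 5.917 h.
Half-life 0.626 d → k = ln 2 / 0.626 = 1.107 d⁻¹.
Applying C = C₀e^(−kt): 2.520 × 0.7611 = 1.918 mg/L.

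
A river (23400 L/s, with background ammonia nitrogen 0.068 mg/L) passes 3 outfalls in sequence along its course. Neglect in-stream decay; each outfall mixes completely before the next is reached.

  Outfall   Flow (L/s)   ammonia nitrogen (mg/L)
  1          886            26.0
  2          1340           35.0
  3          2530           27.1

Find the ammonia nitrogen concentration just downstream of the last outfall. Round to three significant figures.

Below outfall 1: Q → 24290 L/s, C = (23400·0.06800 + 886.0·26.00)/24290 = 1.014 mg/L.
Below outfall 2: Q → 25630 L/s, C = (24290·1.014 + 1340·35.00)/25630 = 2.791 mg/L.
Below outfall 3: Q → 28160 L/s, C = (25630·2.791 + 2530·27.10)/28160 = 4.976 mg/L.

4.98 mg/L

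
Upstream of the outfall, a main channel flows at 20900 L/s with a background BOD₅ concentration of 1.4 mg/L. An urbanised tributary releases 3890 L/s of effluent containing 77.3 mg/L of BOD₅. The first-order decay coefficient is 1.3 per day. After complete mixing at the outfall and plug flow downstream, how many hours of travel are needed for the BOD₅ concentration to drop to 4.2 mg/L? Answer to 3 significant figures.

21.3 h

After mixing, C = (20900·1.400 + 3890·77.30) / 24790 = 330000/24790 = 13.31 mg/L.
13.31·exp(−k·t) = 4.2 → t = ln(13.31/4.2)/k = 76660 s = 21.29 h.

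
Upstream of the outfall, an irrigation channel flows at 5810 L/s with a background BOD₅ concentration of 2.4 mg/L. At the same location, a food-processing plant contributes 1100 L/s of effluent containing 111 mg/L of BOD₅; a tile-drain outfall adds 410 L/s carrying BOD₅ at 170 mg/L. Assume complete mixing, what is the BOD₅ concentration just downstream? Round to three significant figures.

28.1 mg/L

Mass balance: C = (5810·2.400 + 1100·111.0 + 410.0·170.0) / 7320 = 205700/7320 = 28.11 mg/L.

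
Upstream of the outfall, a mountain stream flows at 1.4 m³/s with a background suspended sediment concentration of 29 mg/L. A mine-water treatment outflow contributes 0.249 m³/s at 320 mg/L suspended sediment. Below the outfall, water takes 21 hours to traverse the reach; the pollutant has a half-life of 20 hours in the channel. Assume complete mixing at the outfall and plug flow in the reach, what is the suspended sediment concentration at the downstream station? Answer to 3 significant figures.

35.2 mg/L

Mixed concentration C = ΣQC/ΣQ = (1.400·29.00 + 0.2490·320.0) / 1.649 = 120.3/1.649 = 72.94 mg/L.
Half-life 20 h → k = ln 2 / 20 = 0.03466 h⁻¹ = 0.8318 d⁻¹.
Applying C = C₀e^(−kt): 72.94 × 0.4830 = 35.23 mg/L.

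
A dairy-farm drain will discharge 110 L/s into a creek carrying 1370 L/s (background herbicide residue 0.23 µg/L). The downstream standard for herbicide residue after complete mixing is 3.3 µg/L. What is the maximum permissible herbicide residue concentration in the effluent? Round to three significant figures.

At the limit, (Qr·Cr + Qe·Cₑ)/(Qr + Qe) = 3.3:
Cₑ = (1480·3.3 − 1370·0.2300) / 110.0 = 41.54 µg/L.

41.5 µg/L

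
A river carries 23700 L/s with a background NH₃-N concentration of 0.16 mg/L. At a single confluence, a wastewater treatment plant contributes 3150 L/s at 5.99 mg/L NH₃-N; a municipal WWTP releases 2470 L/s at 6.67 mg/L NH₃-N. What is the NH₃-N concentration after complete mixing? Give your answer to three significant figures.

1.33 mg/L

Mixed concentration C = ΣQC/ΣQ = (23700·0.1600 + 3150·5.990 + 2470·6.670) / 29320 = 39140/29320 = 1.335 mg/L.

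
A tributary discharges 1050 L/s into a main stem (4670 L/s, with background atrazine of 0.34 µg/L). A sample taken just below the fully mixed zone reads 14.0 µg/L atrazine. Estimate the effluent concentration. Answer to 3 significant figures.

74.8 µg/L

Mass balance: 4670·0.3400 + 1050·Cₑ = 5720·14.00
→ Cₑ = (5720·14.00 − 4670·0.3400) / 1050 = 74.75 µg/L.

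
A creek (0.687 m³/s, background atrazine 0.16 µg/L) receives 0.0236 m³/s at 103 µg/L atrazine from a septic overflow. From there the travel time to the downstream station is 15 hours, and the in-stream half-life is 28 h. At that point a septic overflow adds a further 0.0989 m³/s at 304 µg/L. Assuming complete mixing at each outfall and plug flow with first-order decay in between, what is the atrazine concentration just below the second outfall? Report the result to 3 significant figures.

39.3 µg/L

Mixed concentration C = ΣQC/ΣQ = (0.6870·0.1600 + 0.02360·103.0) / 0.7106 = 2.541/0.7106 = 3.575 µg/L; combined flow 0.7106 m³/s.
Half-life 28 h → k = ln 2 / 28 = 0.02476 h⁻¹ = 0.5941 d⁻¹.
Decay over the reach: 3.575·exp(−kt) = 3.575·0.6898 = 2.466 µg/L.
Second outfall: C = (0.7106·2.466 + 0.09890·304.0)/0.8095 = 39.31 µg/L.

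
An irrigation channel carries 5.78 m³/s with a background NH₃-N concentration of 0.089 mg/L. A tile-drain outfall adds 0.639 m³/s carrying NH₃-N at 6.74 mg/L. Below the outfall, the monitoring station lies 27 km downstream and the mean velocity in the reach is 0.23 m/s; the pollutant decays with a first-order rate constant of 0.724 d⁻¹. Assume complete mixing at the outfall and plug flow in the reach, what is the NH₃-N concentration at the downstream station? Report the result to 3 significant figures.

Conservation of mass: C = (5.780·0.08900 + 0.6390·6.740) / 6.419 = 4.821/6.419 = 0.7511 mg/L.
Travel time t = 27·1000 / 0.23 = 117400 s = 32.61 h.
Decay over the reach: 0.7511·exp(−kt) = 0.7511·0.3739 = 0.2809 mg/L.

0.281 mg/L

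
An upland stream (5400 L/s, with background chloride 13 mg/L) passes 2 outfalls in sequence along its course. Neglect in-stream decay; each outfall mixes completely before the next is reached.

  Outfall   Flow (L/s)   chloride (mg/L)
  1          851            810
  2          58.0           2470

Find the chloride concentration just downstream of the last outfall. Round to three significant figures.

Below outfall 1: Q → 6251 L/s, C = (5400·13.00 + 851.0·810.0)/6251 = 121.5 mg/L.
Below outfall 2: Q → 6309 L/s, C = (6251·121.5 + 58.00·2470)/6309 = 143.1 mg/L.

143 mg/L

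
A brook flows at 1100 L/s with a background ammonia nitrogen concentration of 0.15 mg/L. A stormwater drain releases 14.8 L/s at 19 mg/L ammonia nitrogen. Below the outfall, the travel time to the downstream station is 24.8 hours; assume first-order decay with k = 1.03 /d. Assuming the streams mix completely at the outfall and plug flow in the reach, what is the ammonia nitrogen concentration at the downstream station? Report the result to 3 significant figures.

0.138 mg/L

Mixed concentration C = ΣQC/ΣQ = (1100·0.1500 + 14.80·19.00) / 1115 = 446.2/1115 = 0.4003 mg/L.
Decay over the reach: 0.4003·exp(−kt) = 0.4003·0.3450 = 0.1381 mg/L.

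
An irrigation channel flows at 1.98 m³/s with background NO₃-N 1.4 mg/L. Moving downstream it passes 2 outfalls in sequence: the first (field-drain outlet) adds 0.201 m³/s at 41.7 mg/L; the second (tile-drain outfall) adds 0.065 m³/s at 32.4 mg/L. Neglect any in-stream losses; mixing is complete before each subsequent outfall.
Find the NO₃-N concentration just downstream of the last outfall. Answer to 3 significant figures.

After outfall 1: Q = 1.980 + 0.2010 = 2.181 m³/s; C = (1.980·1.400 + 0.2010·41.70)/2.181 = 5.114 mg/L.
After outfall 2: Q = 2.181 + 0.06500 = 2.246 m³/s; C = (2.181·5.114 + 0.06500·32.40)/2.246 = 5.904 mg/L.

5.90 mg/L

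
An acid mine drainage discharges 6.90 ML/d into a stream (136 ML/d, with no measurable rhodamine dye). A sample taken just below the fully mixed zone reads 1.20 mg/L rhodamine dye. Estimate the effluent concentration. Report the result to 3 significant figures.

24.9 mg/L

Mass balance: 136.0·0 + 6.900·Cₑ = 142.9·1.200
→ Cₑ = (142.9·1.200 − 136.0·0) / 6.900 = 24.85 mg/L.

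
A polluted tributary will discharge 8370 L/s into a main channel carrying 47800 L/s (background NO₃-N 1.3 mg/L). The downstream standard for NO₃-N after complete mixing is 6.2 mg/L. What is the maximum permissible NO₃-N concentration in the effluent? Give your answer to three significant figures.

34.2 mg/L

At the limit, (Qr·Cr + Qe·Cₑ)/(Qr + Qe) = 6.2:
Cₑ = (56170·6.2 − 47800·1.300) / 8370 = 34.18 mg/L.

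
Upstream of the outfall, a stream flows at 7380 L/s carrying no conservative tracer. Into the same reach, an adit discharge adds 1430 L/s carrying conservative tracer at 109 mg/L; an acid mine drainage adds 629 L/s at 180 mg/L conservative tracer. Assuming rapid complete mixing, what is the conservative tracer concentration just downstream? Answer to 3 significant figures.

Mass balance: C = (7380·0 + 1430·109.0 + 629.0·180.0) / 9439 = 269100/9439 = 28.51 mg/L.

28.5 mg/L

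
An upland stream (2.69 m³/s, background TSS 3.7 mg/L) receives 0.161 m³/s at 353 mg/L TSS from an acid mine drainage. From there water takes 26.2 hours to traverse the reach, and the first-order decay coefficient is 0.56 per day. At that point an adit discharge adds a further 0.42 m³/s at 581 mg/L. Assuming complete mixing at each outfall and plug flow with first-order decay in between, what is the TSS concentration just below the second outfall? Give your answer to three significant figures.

Mass balance: C = (2.690·3.700 + 0.1610·353.0) / 2.851 = 66.79/2.851 = 23.43 mg/L; combined flow 2.851 m³/s.
Decay over the reach: 23.43·exp(−kt) = 23.43·0.5426 = 12.71 mg/L.
At the second outfall, C = (2.851·12.71 + 0.4200·581.0) / (2.851 + 0.4200) = 85.68 mg/L.

85.7 mg/L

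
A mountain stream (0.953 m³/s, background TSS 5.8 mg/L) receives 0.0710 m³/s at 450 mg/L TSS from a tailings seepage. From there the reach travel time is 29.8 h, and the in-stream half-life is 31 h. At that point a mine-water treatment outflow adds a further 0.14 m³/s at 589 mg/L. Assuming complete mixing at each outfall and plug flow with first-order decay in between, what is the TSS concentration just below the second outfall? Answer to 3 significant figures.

Conservation of mass: C = (0.9530·5.800 + 0.07100·450.0) / 1.024 = 37.48/1.024 = 36.60 mg/L; combined flow 1.024 m³/s.
Half-life 31 h → k = ln 2 / 31 = 0.02236 h⁻¹ = 0.5366 d⁻¹.
Decay over the reach: 36.60·exp(−kt) = 36.60·0.5136 = 18.80 mg/L.
Second outfall: C = (1.024·18.80 + 0.1400·589.0)/1.164 = 87.38 mg/L.

87.4 mg/L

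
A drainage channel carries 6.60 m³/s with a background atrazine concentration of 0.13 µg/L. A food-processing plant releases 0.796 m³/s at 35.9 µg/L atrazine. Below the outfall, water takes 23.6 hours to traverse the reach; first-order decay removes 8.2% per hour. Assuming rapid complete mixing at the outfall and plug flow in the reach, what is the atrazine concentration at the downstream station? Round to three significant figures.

0.528 µg/L

After mixing, C = (6.600·0.1300 + 0.7960·35.90) / 7.396 = 29.43/7.396 = 3.980 µg/L.
8.2%/h lost → k = −ln(1 − 0.082) = 0.08556 h⁻¹.
Applying C = C₀e^(−kt): 3.980 × 0.1328 = 0.5284 µg/L.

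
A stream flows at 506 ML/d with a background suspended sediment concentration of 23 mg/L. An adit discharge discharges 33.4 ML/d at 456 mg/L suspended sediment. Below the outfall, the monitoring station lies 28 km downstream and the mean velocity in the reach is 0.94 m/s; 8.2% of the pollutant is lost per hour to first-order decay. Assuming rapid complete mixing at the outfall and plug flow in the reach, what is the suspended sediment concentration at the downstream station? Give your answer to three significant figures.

After mixing, C = (506.0·23.00 + 33.40·456.0) / 539.4 = 26870/539.4 = 49.81 mg/L.
Travel time t = 28·1000 / 0.94 = 29790 s = 8.274 h.
8.2%/h lost → k = −ln(1 − 0.082) = 0.08556 h⁻¹.
After decay, C = 49.81 × e^(−kt) = 49.81 × 0.4927 = 24.54 mg/L.

24.5 mg/L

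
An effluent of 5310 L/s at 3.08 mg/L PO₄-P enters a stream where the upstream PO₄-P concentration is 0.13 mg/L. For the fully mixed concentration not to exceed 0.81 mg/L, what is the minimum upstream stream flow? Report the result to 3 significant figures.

17700 L/s

Set C_mix = 0.81: (Q·0.1300 + 5310·3.080) / (Q + 5310) = 0.81
→ Q = 5310·(3.080 − 0.81)/(0.81 − 0.1300) = 17730 L/s.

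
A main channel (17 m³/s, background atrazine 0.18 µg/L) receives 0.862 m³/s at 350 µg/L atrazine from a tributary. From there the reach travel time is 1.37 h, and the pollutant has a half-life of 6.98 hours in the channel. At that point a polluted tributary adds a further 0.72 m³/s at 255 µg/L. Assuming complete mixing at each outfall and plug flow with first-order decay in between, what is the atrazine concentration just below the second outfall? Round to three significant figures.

Mixed concentration C = ΣQC/ΣQ = (17.00·0.1800 + 0.8620·350.0) / 17.86 = 304.8/17.86 = 17.06 µg/L; combined flow 17.86 m³/s.
Half-life 6.98 h → k = ln 2 / 6.98 = 0.09930 h⁻¹ = 2.383 d⁻¹.
After decay, C = 17.06 × e^(−kt) = 17.06 × 0.8728 = 14.89 µg/L.
At the second outfall, C = (17.86·14.89 + 0.7200·255.0) / (17.86 + 0.7200) = 24.20 µg/L.

24.2 µg/L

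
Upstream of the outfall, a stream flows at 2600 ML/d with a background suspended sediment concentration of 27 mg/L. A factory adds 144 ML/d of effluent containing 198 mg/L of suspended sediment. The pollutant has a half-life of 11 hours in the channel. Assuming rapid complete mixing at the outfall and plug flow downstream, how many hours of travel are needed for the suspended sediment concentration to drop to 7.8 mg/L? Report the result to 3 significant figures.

Flow-weighted average: C = (2600·27.00 + 144.0·198.0) / 2744 = 98710/2744 = 35.97 mg/L.
Half-life 11 h → k = ln 2 / 11 = 0.06301 h⁻¹ = 1.512 d⁻¹.
35.97·exp(−k·t) = 7.8 → t = ln(35.97/7.8)/k = 87330 s = 24.26 h.

24.3 h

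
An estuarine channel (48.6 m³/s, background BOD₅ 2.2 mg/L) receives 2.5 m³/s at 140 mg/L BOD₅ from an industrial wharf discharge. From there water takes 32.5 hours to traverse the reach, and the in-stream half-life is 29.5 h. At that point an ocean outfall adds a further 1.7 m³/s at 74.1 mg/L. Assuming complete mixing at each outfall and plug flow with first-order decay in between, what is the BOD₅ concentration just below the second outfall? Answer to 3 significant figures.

6.42 mg/L

Flow-weighted average: C = (48.60·2.200 + 2.500·140.0) / 51.10 = 456.9/51.10 = 8.942 mg/L; combined flow 51.10 m³/s.
Half-life 29.5 h → k = ln 2 / 29.5 = 0.02350 h⁻¹ = 0.5639 d⁻¹.
After decay, C = 8.942 × e^(−kt) = 8.942 × 0.4660 = 4.167 mg/L.
At the second outfall, C = (51.10·4.167 + 1.700·74.10) / (51.10 + 1.700) = 6.418 mg/L.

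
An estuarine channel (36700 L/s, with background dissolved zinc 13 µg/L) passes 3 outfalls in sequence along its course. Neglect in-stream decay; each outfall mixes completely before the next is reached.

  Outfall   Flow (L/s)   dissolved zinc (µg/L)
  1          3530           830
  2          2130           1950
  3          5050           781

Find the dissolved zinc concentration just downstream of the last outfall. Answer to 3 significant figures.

Outfall 1: combined Q = 40230 L/s; C = (36700·13.00 + 3530·830.0)/40230 = 84.69 µg/L.
Outfall 2: combined Q = 42360 L/s; C = (40230·84.69 + 2130·1950)/42360 = 178.5 µg/L.
Outfall 3: combined Q = 47410 L/s; C = (42360·178.5 + 5050·781.0)/47410 = 242.7 µg/L.

243 µg/L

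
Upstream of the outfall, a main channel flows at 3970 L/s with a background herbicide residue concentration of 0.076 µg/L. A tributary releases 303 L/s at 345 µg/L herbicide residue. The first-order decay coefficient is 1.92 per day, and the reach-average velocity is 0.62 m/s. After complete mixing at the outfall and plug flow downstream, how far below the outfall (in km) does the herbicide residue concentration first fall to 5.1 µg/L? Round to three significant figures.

43.8 km

Conservation of mass: C = (3970·0.07600 + 303.0·345.0) / 4273 = 104800/4273 = 24.53 µg/L.
Set 24.53·exp(−k·t) = 5.1 → t = ln(24.53/5.1)/k = 70690 s = 19.64 h.
Distance = v·t = 0.62·70690 = 43830 m = 43.83 km.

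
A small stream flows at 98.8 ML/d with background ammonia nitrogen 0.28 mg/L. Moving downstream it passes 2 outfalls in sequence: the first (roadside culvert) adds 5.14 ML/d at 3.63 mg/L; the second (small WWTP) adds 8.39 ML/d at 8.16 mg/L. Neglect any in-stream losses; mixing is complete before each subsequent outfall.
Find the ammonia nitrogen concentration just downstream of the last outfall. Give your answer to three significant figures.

Below outfall 1: Q → 103.9 ML/d, C = (98.80·0.2800 + 5.140·3.630)/103.9 = 0.4457 mg/L.
Below outfall 2: Q → 112.3 ML/d, C = (103.9·0.4457 + 8.390·8.160)/112.3 = 1.022 mg/L.

1.02 mg/L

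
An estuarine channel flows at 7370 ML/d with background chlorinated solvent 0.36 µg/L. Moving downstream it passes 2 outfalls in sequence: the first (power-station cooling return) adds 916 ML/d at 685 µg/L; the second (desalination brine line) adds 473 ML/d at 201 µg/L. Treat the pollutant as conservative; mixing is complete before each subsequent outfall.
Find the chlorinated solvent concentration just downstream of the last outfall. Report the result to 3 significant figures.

Outfall 1: combined Q = 8286 ML/d; C = (7370·0.3600 + 916.0·685.0)/8286 = 76.05 µg/L.
Outfall 2: combined Q = 8759 ML/d; C = (8286·76.05 + 473.0·201.0)/8759 = 82.79 µg/L.

82.8 µg/L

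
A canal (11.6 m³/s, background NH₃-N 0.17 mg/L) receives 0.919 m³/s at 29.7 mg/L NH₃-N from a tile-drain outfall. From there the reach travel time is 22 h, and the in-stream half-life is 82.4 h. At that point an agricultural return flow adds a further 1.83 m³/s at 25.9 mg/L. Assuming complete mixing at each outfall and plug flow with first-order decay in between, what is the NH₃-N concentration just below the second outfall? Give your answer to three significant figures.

5.00 mg/L

Mass balance: C = (11.60·0.1700 + 0.9190·29.70) / 12.52 = 29.27/12.52 = 2.338 mg/L; combined flow 12.52 m³/s.
Half-life 82.4 h → k = ln 2 / 82.4 = 0.008412 h⁻¹ = 0.2019 d⁻¹.
Decay over the reach: 2.338·exp(−kt) = 2.338·0.8311 = 1.943 mg/L.
At the second outfall, C = (12.52·1.943 + 1.830·25.90) / (12.52 + 1.830) = 4.998 mg/L.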